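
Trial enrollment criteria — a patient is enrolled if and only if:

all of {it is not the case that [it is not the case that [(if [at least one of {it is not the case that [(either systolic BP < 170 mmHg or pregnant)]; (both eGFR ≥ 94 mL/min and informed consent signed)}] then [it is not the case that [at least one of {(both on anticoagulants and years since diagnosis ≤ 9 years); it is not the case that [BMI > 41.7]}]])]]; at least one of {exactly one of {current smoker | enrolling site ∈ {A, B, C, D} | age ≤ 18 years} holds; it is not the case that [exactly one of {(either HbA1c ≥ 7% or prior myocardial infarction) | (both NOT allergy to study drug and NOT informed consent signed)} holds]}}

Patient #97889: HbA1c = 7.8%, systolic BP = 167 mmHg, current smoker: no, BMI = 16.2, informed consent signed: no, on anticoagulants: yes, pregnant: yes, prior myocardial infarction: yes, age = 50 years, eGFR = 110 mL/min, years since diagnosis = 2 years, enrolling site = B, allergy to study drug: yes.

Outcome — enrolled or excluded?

Enrolled

Atomic conditions:
  systolic BP < 170 mmHg: 167 < 170 is true
  pregnant: yes → true
  eGFR ≥ 94 mL/min: 110 ≥ 94 is true
  informed consent signed: no → false
  on anticoagulants: yes → true
  years since diagnosis ≤ 9 years: 2 ≤ 9 is true
  BMI > 41.7: 16.2 > 41.7 is false
  current smoker: no → false
  enrolling site ∈ {A, B, C, D}: B is in the set → true
  age ≤ 18 years: 50 ≤ 18 is false
  HbA1c ≥ 7%: 7.8 ≥ 7 is true
  prior myocardial infarction: yes → true
  NOT allergy to study drug: yes → false
  NOT informed consent signed: no → true
Combine:
[1.1.1.1.1.1] true OR true = true
[1.1.1.1.1] NOT true = false
[1.1.1.1.2] true AND false = false
[1.1.1.1] false OR false = false
[1.1.1.2.1.1] true AND true = true
[1.1.1.2.1.2] NOT false = true
[1.1.1.2.1] true OR true = true
[1.1.1.2] NOT true = false
[1.1.1] false → false (antecedent false ⇒ implication holds) = true
[1.1] NOT true = false
[1] NOT false = true
[2.1] exactly-one(false, true, false) = true
[2.2.1.1] true OR true = true
[2.2.1.2] false AND true = false
[2.2.1] exactly-one(true, false) = true
[2.2] NOT true = false
[2] true OR false = true
[root] true AND true = true
Overall: true → enrolled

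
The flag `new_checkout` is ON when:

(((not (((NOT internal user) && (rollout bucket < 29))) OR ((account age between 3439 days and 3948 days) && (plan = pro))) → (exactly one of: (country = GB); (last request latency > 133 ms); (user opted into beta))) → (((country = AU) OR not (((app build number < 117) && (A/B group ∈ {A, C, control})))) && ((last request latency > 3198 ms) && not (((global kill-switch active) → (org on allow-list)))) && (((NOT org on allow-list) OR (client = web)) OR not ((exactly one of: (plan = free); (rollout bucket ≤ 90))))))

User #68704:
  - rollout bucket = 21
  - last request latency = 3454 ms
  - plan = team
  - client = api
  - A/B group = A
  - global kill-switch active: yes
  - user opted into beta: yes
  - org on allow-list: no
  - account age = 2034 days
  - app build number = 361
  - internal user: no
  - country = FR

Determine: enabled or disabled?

Enabled

Atomic conditions:
  NOT internal user: no → true
  rollout bucket < 29: 21 < 29 is true
  account age between 3439 days and 3948 days: 2034 in [3439, 3948] is false
  plan = pro: team == pro is false
  country = GB: FR == GB is false
  last request latency > 133 ms: 3454 > 133 is true
  user opted into beta: yes → true
  country = AU: FR == AU is false
  app build number < 117: 361 < 117 is false
  A/B group ∈ {A, C, control}: A is in the set → true
  last request latency > 3198 ms: 3454 > 3198 is true
  global kill-switch active: yes → true
  org on allow-list: no → false
  NOT org on allow-list: no → true
  client = web: api == web is false
  plan = free: team == free is false
  rollout bucket ≤ 90: 21 ≤ 90 is true
Combine:
[1.1.1.1] true AND true = true
[1.1.1] NOT true = false
[1.1.2] false AND false = false
[1.1] false OR false = false
[1.2] exactly-one(false, true, true) = false
[1] false → false (antecedent false ⇒ implication holds) = true
[2.1.2.1] false AND true = false
[2.1.2] NOT false = true
[2.1] false OR true = true
[2.2.2.1] true → false = false
[2.2.2] NOT false = true
[2.2] true AND true = true
[2.3.1] true OR false = true
[2.3.2.1] exactly-one(false, true) = true
[2.3.2] NOT true = false
[2.3] true OR false = true
[2] true AND true AND true = true
[root] true → true = true
Overall: true → enabled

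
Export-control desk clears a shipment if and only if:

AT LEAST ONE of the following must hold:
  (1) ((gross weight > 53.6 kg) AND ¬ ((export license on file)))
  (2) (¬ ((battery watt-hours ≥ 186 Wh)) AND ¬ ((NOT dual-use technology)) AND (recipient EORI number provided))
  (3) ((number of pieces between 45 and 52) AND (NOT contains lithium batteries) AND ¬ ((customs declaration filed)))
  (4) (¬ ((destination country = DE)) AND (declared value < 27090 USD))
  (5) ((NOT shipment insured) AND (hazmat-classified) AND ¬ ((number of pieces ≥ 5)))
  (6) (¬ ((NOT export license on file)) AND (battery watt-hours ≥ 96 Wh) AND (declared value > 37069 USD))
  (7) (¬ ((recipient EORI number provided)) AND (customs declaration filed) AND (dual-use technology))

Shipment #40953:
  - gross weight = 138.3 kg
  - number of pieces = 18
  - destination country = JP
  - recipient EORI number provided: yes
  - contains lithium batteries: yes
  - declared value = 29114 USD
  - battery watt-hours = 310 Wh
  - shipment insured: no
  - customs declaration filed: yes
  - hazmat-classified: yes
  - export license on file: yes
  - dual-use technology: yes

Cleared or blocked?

Atomic conditions:
  gross weight > 53.6 kg: 138.3 > 53.6 is true
  export license on file: yes → true
  battery watt-hours ≥ 186 Wh: 310 ≥ 186 is true
  NOT dual-use technology: yes → false
  recipient EORI number provided: yes → true
  number of pieces between 45 and 52: 18 in [45, 52] is false
  NOT contains lithium batteries: yes → false
  customs declaration filed: yes → true
  destination country = DE: JP == DE is false
  declared value < 27090 USD: 29114 < 27090 is false
  NOT shipment insured: no → true
  hazmat-classified: yes → true
  number of pieces ≥ 5: 18 ≥ 5 is true
  NOT export license on file: yes → false
  battery watt-hours ≥ 96 Wh: 310 ≥ 96 is true
  declared value > 37069 USD: 29114 > 37069 is false
  dual-use technology: yes → true
Combine:
[1.2] NOT true = false
[1] true AND false = false
[2.1] NOT true = false
[2.2] NOT false = true
[2] false AND true AND true = false
[3.3] NOT true = false
[3] false AND false AND false = false
[4.1] NOT false = true
[4] true AND false = false
[5.3] NOT true = false
[5] true AND true AND false = false
[6.1] NOT false = true
[6] true AND true AND false = false
[7.1] NOT true = false
[7] false AND true AND true = false
[root] false OR false OR false OR false OR false OR false OR false = false
Overall: false → blocked

Blocked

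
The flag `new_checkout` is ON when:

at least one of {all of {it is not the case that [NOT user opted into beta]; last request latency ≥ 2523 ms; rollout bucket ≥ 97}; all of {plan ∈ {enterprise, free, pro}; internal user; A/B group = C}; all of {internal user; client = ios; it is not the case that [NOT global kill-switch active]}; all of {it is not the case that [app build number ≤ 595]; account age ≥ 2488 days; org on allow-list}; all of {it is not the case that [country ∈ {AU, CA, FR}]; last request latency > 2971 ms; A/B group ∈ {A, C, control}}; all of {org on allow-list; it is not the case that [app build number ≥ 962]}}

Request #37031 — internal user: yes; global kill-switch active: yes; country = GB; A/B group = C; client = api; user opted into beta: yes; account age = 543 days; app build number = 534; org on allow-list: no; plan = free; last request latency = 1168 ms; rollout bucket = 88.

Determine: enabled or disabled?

Enabled

Atomic conditions:
  NOT user opted into beta: yes → false
  last request latency ≥ 2523 ms: 1168 ≥ 2523 is false
  rollout bucket ≥ 97: 88 ≥ 97 is false
  plan ∈ {enterprise, free, pro}: free is in the set → true
  internal user: yes → true
  A/B group = C: C == C is true
  client = ios: api == ios is false
  NOT global kill-switch active: yes → false
  app build number ≤ 595: 534 ≤ 595 is true
  account age ≥ 2488 days: 543 ≥ 2488 is false
  org on allow-list: no → false
  country ∈ {AU, CA, FR}: GB is not in the set → false
  last request latency > 2971 ms: 1168 > 2971 is false
  A/B group ∈ {A, C, control}: C is in the set → true
  app build number ≥ 962: 534 ≥ 962 is false
Combine:
[1.1] NOT false = true
[1] true AND false AND false = false
[2] true AND true AND true = true
[3.3] NOT false = true
[3] true AND false AND true = false
[4.1] NOT true = false
[4] false AND false AND false = false
[5.1] NOT false = true
[5] true AND false AND true = false
[6.2] NOT false = true
[6] false AND true = false
[root] false OR true OR false OR false OR false OR false = true
Overall: true → enabled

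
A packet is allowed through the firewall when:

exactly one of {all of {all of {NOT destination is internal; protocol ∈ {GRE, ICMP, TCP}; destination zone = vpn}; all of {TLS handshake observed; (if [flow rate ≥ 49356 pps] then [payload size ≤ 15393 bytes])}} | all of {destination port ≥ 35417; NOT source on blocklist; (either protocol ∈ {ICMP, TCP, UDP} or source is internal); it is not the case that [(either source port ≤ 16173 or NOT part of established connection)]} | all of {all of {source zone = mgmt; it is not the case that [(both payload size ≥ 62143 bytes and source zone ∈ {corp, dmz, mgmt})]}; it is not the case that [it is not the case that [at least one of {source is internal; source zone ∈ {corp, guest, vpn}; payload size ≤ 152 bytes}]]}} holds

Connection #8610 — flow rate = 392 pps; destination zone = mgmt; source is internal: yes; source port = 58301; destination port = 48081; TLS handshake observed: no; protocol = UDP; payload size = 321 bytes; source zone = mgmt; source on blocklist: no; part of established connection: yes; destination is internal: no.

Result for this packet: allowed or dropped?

Dropped

Atomic conditions:
  NOT destination is internal: no → true
  protocol ∈ {GRE, ICMP, TCP}: UDP is not in the set → false
  destination zone = vpn: mgmt == vpn is false
  TLS handshake observed: no → false
  flow rate ≥ 49356 pps: 392 ≥ 49356 is false
  payload size ≤ 15393 bytes: 321 ≤ 15393 is true
  destination port ≥ 35417: 48081 ≥ 35417 is true
  NOT source on blocklist: no → true
  protocol ∈ {ICMP, TCP, UDP}: UDP is in the set → true
  source is internal: yes → true
  source port ≤ 16173: 58301 ≤ 16173 is false
  NOT part of established connection: yes → false
  source zone = mgmt: mgmt == mgmt is true
  payload size ≥ 62143 bytes: 321 ≥ 62143 is false
  source zone ∈ {corp, dmz, mgmt}: mgmt is in the set → true
  source zone ∈ {corp, guest, vpn}: mgmt is not in the set → false
  payload size ≤ 152 bytes: 321 ≤ 152 is false
Combine:
[1.1] true AND false AND false = false
[1.2.2] false → true (antecedent false ⇒ implication holds) = true
[1.2] false AND true = false
[1] false AND false = false
[2.3] true OR true = true
[2.4.1] false OR false = false
[2.4] NOT false = true
[2] true AND true AND true AND true = true
[3.1.2.1] false AND true = false
[3.1.2] NOT false = true
[3.1] true AND true = true
[3.2.1.1] true OR false OR false = true
[3.2.1] NOT true = false
[3.2] NOT false = true
[3] true AND true = true
[root] exactly-one(false, true, true) = false
Overall: false → dropped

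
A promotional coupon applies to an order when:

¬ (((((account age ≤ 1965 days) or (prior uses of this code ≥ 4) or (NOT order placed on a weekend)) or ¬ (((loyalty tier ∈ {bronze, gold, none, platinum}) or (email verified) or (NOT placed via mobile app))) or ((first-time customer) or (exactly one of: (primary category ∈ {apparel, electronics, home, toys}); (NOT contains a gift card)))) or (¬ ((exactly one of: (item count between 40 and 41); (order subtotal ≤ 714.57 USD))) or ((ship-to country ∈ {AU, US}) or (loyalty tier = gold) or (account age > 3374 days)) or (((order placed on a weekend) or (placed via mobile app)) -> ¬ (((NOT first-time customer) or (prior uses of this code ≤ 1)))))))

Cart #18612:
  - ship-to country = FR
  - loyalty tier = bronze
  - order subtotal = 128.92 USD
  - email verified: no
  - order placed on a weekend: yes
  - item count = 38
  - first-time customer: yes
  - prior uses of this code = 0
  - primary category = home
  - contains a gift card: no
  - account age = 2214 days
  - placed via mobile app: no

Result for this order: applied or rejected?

Rejected

Atomic conditions:
  account age ≤ 1965 days: 2214 ≤ 1965 is false
  prior uses of this code ≥ 4: 0 ≥ 4 is false
  NOT order placed on a weekend: yes → false
  loyalty tier ∈ {bronze, gold, none, platinum}: bronze is in the set → true
  email verified: no → false
  NOT placed via mobile app: no → true
  first-time customer: yes → true
  primary category ∈ {apparel, electronics, home, toys}: home is in the set → true
  NOT contains a gift card: no → true
  item count between 40 and 41: 38 in [40, 41] is false
  order subtotal ≤ 714.57 USD: 128.92 ≤ 714.57 is true
  ship-to country ∈ {AU, US}: FR is not in the set → false
  loyalty tier = gold: bronze == gold is false
  account age > 3374 days: 2214 > 3374 is false
  order placed on a weekend: yes → true
  placed via mobile app: no → false
  NOT first-time customer: yes → false
  prior uses of this code ≤ 1: 0 ≤ 1 is true
Combine:
[1.1.1] false OR false OR false = false
[1.1.2.1] true OR false OR true = true
[1.1.2] NOT true = false
[1.1.3.2] exactly-one(true, true) = false
[1.1.3] true OR false = true
[1.1] false OR false OR true = true
[1.2.1.1] exactly-one(false, true) = true
[1.2.1] NOT true = false
[1.2.2] false OR false OR false = false
[1.2.3.1] true OR false = true
[1.2.3.2.1] false OR true = true
[1.2.3.2] NOT true = false
[1.2.3] true → false = false
[1.2] false OR false OR false = false
[1] true OR false = true
[root] NOT true = false
Overall: false → rejected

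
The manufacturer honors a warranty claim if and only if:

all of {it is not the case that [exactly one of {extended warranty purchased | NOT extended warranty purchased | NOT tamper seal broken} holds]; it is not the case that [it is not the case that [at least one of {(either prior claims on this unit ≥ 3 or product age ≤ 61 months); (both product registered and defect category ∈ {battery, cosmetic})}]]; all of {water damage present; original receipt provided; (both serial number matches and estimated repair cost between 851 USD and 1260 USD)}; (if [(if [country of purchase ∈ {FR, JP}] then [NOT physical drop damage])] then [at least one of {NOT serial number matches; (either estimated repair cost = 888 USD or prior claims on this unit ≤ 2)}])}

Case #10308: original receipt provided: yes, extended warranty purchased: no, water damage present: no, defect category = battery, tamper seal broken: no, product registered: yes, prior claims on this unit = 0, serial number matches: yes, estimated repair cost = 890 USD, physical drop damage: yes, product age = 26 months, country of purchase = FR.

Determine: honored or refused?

Atomic conditions:
  extended warranty purchased: no → false
  NOT extended warranty purchased: no → true
  NOT tamper seal broken: no → true
  prior claims on this unit ≥ 3: 0 ≥ 3 is false
  product age ≤ 61 months: 26 ≤ 61 is true
  product registered: yes → true
  defect category ∈ {battery, cosmetic}: battery is in the set → true
  water damage present: no → false
  original receipt provided: yes → true
  serial number matches: yes → true
  estimated repair cost between 851 USD and 1260 USD: 890 in [851, 1260] is true
  country of purchase ∈ {FR, JP}: FR is in the set → true
  NOT physical drop damage: yes → false
  NOT serial number matches: yes → false
  estimated repair cost = 888 USD: 890 == 888 is false
  prior claims on this unit ≤ 2: 0 ≤ 2 is true
Combine:
[1.1] exactly-one(false, true, true) = false
[1] NOT false = true
[2.1.1.1] false OR true = true
[2.1.1.2] true AND true = true
[2.1.1] true OR true = true
[2.1] NOT true = false
[2] NOT false = true
[3.3] true AND true = true
[3] false AND true AND true = false
[4.1] true → false = false
[4.2.2] false OR true = true
[4.2] false OR true = true
[4] false → true (antecedent false ⇒ implication holds) = true
[root] true AND true AND false AND true = false
Overall: false → refused

Refused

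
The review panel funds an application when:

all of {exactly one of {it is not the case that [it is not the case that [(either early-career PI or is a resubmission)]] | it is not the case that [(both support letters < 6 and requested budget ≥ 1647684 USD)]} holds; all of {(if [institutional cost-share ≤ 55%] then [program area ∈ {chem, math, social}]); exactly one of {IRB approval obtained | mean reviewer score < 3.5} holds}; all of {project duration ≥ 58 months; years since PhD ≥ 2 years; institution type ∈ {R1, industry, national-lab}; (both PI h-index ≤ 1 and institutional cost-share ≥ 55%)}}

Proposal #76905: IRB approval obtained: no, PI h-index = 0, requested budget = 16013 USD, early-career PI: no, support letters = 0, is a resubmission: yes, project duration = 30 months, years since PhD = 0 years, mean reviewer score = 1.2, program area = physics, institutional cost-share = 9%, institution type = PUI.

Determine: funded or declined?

Atomic conditions:
  early-career PI: no → false
  is a resubmission: yes → true
  support letters < 6: 0 < 6 is true
  requested budget ≥ 1647684 USD: 16013 ≥ 1647684 is false
  institutional cost-share ≤ 55%: 9 ≤ 55 is true
  program area ∈ {chem, math, social}: physics is not in the set → false
  IRB approval obtained: no → false
  mean reviewer score < 3.5: 1.2 < 3.5 is true
  project duration ≥ 58 months: 30 ≥ 58 is false
  years since PhD ≥ 2 years: 0 ≥ 2 is false
  institution type ∈ {R1, industry, national-lab}: PUI is not in the set → false
  PI h-index ≤ 1: 0 ≤ 1 is true
  institutional cost-share ≥ 55%: 9 ≥ 55 is false
Combine:
[1.1.1.1] false OR true = true
[1.1.1] NOT true = false
[1.1] NOT false = true
[1.2.1] true AND false = false
[1.2] NOT false = true
[1] exactly-one(true, true) = false
[2.1] true → false = false
[2.2] exactly-one(false, true) = true
[2] false AND true = false
[3.4] true AND false = false
[3] false AND false AND false AND false = false
[root] false AND false AND false = false
Overall: false → declined

Declined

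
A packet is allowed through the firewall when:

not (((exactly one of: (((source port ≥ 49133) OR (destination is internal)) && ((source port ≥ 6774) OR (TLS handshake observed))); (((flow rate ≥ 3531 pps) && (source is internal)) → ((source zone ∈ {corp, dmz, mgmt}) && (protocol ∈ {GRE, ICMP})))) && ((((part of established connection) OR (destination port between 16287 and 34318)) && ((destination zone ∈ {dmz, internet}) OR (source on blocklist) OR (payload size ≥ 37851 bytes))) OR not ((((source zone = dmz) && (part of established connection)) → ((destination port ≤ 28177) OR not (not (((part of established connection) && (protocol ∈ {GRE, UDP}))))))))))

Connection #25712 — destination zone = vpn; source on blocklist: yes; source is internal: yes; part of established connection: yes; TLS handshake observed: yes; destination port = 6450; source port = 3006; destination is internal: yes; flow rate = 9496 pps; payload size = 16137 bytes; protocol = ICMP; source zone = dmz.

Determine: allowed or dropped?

Atomic conditions:
  source port ≥ 49133: 3006 ≥ 49133 is false
  destination is internal: yes → true
  source port ≥ 6774: 3006 ≥ 6774 is false
  TLS handshake observed: yes → true
  flow rate ≥ 3531 pps: 9496 ≥ 3531 is true
  source is internal: yes → true
  source zone ∈ {corp, dmz, mgmt}: dmz is in the set → true
  protocol ∈ {GRE, ICMP}: ICMP is in the set → true
  part of established connection: yes → true
  destination port between 16287 and 34318: 6450 in [16287, 34318] is false
  destination zone ∈ {dmz, internet}: vpn is not in the set → false
  source on blocklist: yes → true
  payload size ≥ 37851 bytes: 16137 ≥ 37851 is false
  source zone = dmz: dmz == dmz is true
  destination port ≤ 28177: 6450 ≤ 28177 is true
  protocol ∈ {GRE, UDP}: ICMP is not in the set → false
Combine:
[1.1.1.1] false OR true = true
[1.1.1.2] false OR true = true
[1.1.1] true AND true = true
[1.1.2.1] true AND true = true
[1.1.2.2] true AND true = true
[1.1.2] true → true = true
[1.1] exactly-one(true, true) = false
[1.2.1.1] true OR false = true
[1.2.1.2] false OR true OR false = true
[1.2.1] true AND true = true
[1.2.2.1.1] true AND true = true
[1.2.2.1.2.2.1.1] true AND false = false
[1.2.2.1.2.2.1] NOT false = true
[1.2.2.1.2.2] NOT true = false
[1.2.2.1.2] true OR false = true
[1.2.2.1] true → true = true
[1.2.2] NOT true = false
[1.2] true OR false = true
[1] false AND true = false
[root] NOT false = true
Overall: true → allowed

Allowed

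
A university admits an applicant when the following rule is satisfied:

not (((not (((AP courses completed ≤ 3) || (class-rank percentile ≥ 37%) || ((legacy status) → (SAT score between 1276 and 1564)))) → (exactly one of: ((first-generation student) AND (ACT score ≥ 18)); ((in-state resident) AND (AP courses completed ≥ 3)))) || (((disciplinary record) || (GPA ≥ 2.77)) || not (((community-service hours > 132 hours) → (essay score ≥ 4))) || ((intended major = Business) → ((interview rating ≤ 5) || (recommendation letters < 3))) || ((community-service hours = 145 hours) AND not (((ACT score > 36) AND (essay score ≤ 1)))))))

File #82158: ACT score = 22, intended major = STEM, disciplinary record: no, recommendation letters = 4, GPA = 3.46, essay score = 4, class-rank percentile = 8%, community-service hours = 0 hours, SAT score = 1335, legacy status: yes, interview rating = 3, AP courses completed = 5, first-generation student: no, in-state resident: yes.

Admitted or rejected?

Atomic conditions:
  AP courses completed ≤ 3: 5 ≤ 3 is false
  class-rank percentile ≥ 37%: 8 ≥ 37 is false
  legacy status: yes → true
  SAT score between 1276 and 1564: 1335 in [1276, 1564] is true
  first-generation student: no → false
  ACT score ≥ 18: 22 ≥ 18 is true
  in-state resident: yes → true
  AP courses completed ≥ 3: 5 ≥ 3 is true
  disciplinary record: no → false
  GPA ≥ 2.77: 3.46 ≥ 2.77 is true
  community-service hours > 132 hours: 0 > 132 is false
  essay score ≥ 4: 4 ≥ 4 is true
  intended major = Business: STEM == Business is false
  interview rating ≤ 5: 3 ≤ 5 is true
  recommendation letters < 3: 4 < 3 is false
  community-service hours = 145 hours: 0 == 145 is false
  ACT score > 36: 22 > 36 is false
  essay score ≤ 1: 4 ≤ 1 is false
Combine:
[1.1.1.1.3] true → true = true
[1.1.1.1] false OR false OR true = true
[1.1.1] NOT true = false
[1.1.2.1] false AND true = false
[1.1.2.2] true AND true = true
[1.1.2] exactly-one(false, true) = true
[1.1] false → true (antecedent false ⇒ implication holds) = true
[1.2.1] false OR true = true
[1.2.2.1] false → true (antecedent false ⇒ implication holds) = true
[1.2.2] NOT true = false
[1.2.3.2] true OR false = true
[1.2.3] false → true (antecedent false ⇒ implication holds) = true
[1.2.4.2.1] false AND false = false
[1.2.4.2] NOT false = true
[1.2.4] false AND true = false
[1.2] true OR false OR true OR false = true
[1] true OR true = true
[root] NOT true = false
Overall: false → rejected

Rejected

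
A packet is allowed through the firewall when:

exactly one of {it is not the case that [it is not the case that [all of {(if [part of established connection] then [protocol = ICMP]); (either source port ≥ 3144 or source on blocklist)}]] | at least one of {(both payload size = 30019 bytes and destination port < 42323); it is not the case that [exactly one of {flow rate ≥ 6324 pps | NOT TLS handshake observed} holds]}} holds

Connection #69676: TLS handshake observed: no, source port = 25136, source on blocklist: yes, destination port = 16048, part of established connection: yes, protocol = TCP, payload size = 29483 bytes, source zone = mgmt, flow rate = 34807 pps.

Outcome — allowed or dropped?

Atomic conditions:
  part of established connection: yes → true
  protocol = ICMP: TCP == ICMP is false
  source port ≥ 3144: 25136 ≥ 3144 is true
  source on blocklist: yes → true
  payload size = 30019 bytes: 29483 == 30019 is false
  destination port < 42323: 16048 < 42323 is true
  flow rate ≥ 6324 pps: 34807 ≥ 6324 is true
  NOT TLS handshake observed: no → true
Combine:
[1.1.1.1] true → false = false
[1.1.1.2] true OR true = true
[1.1.1] false AND true = false
[1.1] NOT false = true
[1] NOT true = false
[2.1] false AND true = false
[2.2.1] exactly-one(true, true) = false
[2.2] NOT false = true
[2] false OR true = true
[root] exactly-one(false, true) = true
Overall: true → allowed

Allowed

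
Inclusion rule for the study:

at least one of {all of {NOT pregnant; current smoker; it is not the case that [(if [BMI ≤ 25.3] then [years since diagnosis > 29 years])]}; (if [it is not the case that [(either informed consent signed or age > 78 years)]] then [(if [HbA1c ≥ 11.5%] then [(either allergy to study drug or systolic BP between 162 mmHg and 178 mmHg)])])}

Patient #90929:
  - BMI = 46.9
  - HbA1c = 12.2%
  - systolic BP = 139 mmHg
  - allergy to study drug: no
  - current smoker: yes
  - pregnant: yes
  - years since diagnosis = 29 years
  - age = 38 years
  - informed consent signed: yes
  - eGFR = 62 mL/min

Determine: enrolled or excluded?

Atomic conditions:
  NOT pregnant: yes → false
  current smoker: yes → true
  BMI ≤ 25.3: 46.9 ≤ 25.3 is false
  years since diagnosis > 29 years: 29 > 29 is false
  informed consent signed: yes → true
  age > 78 years: 38 > 78 is false
  HbA1c ≥ 11.5%: 12.2 ≥ 11.5 is true
  allergy to study drug: no → false
  systolic BP between 162 mmHg and 178 mmHg: 139 in [162, 178] is false
Combine:
[1.3.1] false → false (antecedent false ⇒ implication holds) = true
[1.3] NOT true = false
[1] false AND true AND false = false
[2.1.1] true OR false = true
[2.1] NOT true = false
[2.2.2] false OR false = false
[2.2] true → false = false
[2] false → false (antecedent false ⇒ implication holds) = true
[root] false OR true = true
Overall: true → enrolled

Enrolled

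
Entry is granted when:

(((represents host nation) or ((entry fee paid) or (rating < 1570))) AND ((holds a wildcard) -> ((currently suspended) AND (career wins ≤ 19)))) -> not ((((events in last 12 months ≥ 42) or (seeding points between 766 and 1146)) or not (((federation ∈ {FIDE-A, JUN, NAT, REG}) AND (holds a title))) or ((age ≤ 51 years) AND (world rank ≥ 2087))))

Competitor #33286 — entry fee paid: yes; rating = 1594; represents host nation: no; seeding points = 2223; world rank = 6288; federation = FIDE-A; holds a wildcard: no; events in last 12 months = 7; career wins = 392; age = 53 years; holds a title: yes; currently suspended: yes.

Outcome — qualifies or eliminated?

Atomic conditions:
  represents host nation: no → false
  entry fee paid: yes → true
  rating < 1570: 1594 < 1570 is false
  holds a wildcard: no → false
  currently suspended: yes → true
  career wins ≤ 19: 392 ≤ 19 is false
  events in last 12 months ≥ 42: 7 ≥ 42 is false
  seeding points between 766 and 1146: 2223 in [766, 1146] is false
  federation ∈ {FIDE-A, JUN, NAT, REG}: FIDE-A is in the set → true
  holds a title: yes → true
  age ≤ 51 years: 53 ≤ 51 is false
  world rank ≥ 2087: 6288 ≥ 2087 is true
Combine:
[1.1.2] true OR false = true
[1.1] false OR true = true
[1.2.2] true AND false = false
[1.2] false → false (antecedent false ⇒ implication holds) = true
[1] true AND true = true
[2.1.1] false OR false = false
[2.1.2.1] true AND true = true
[2.1.2] NOT true = false
[2.1.3] false AND true = false
[2.1] false OR false OR false = false
[2] NOT false = true
[root] true → true = true
Overall: true → qualifies

Qualifies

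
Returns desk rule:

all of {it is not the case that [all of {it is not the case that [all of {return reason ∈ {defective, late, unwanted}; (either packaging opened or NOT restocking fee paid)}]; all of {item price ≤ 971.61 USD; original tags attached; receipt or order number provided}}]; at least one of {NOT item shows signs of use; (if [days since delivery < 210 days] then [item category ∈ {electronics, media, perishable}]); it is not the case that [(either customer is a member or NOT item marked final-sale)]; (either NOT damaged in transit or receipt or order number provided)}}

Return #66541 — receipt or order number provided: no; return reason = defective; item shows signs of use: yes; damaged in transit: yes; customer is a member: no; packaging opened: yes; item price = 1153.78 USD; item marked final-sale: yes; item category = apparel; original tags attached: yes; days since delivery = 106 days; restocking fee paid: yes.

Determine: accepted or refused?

Atomic conditions:
  return reason ∈ {defective, late, unwanted}: defective is in the set → true
  packaging opened: yes → true
  NOT restocking fee paid: yes → false
  item price ≤ 971.61 USD: 1153.78 ≤ 971.61 is false
  original tags attached: yes → true
  receipt or order number provided: no → false
  NOT item shows signs of use: yes → false
  days since delivery < 210 days: 106 < 210 is true
  item category ∈ {electronics, media, perishable}: apparel is not in the set → false
  customer is a member: no → false
  NOT item marked final-sale: yes → false
  NOT damaged in transit: yes → false
Combine:
[1.1.1.1.2] true OR false = true
[1.1.1.1] true AND true = true
[1.1.1] NOT true = false
[1.1.2] false AND true AND false = false
[1.1] false AND false = false
[1] NOT false = true
[2.2] true → false = false
[2.3.1] false OR false = false
[2.3] NOT false = true
[2.4] false OR false = false
[2] false OR false OR true OR false = true
[root] true AND true = true
Overall: true → accepted

Accepted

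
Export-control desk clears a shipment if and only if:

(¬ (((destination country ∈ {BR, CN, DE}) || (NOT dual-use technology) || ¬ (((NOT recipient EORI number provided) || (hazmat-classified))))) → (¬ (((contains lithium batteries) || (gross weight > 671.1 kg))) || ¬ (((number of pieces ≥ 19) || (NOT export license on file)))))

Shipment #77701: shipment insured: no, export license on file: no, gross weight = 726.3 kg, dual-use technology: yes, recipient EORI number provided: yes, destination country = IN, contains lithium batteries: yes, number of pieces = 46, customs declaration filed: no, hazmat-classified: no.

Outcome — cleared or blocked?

Atomic conditions:
  destination country ∈ {BR, CN, DE}: IN is not in the set → false
  NOT dual-use technology: yes → false
  NOT recipient EORI number provided: yes → false
  hazmat-classified: no → false
  contains lithium batteries: yes → true
  gross weight > 671.1 kg: 726.3 > 671.1 is true
  number of pieces ≥ 19: 46 ≥ 19 is true
  NOT export license on file: no → true
Combine:
[1.1.3.1] false OR false = false
[1.1.3] NOT false = true
[1.1] false OR false OR true = true
[1] NOT true = false
[2.1.1] true OR true = true
[2.1] NOT true = false
[2.2.1] true OR true = true
[2.2] NOT true = false
[2] false OR false = false
[root] false → false (antecedent false ⇒ implication holds) = true
Overall: true → cleared

Cleared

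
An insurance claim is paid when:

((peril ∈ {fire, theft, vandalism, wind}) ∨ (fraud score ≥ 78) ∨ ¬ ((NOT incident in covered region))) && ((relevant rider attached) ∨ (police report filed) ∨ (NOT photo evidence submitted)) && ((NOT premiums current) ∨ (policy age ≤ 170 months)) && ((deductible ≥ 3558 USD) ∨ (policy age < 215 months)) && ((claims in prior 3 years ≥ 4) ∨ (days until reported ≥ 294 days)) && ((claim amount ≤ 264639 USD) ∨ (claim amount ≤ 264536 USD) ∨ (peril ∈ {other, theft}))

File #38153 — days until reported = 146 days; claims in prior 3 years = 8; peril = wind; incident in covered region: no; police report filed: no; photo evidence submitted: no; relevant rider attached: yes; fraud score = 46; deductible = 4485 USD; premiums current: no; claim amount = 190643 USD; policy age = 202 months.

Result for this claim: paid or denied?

Atomic conditions:
  peril ∈ {fire, theft, vandalism, wind}: wind is in the set → true
  fraud score ≥ 78: 46 ≥ 78 is false
  NOT incident in covered region: no → true
  relevant rider attached: yes → true
  police report filed: no → false
  NOT photo evidence submitted: no → true
  NOT premiums current: no → true
  policy age ≤ 170 months: 202 ≤ 170 is false
  deductible ≥ 3558 USD: 4485 ≥ 3558 is true
  policy age < 215 months: 202 < 215 is true
  claims in prior 3 years ≥ 4: 8 ≥ 4 is true
  days until reported ≥ 294 days: 146 ≥ 294 is false
  claim amount ≤ 264639 USD: 190643 ≤ 264639 is true
  claim amount ≤ 264536 USD: 190643 ≤ 264536 is true
  peril ∈ {other, theft}: wind is not in the set → false
Combine:
[1.3] NOT true = false
[1] true OR false OR false = true
[2] true OR false OR true = true
[3] true OR false = true
[4] true OR true = true
[5] true OR false = true
[6] true OR true OR false = true
[root] true AND true AND true AND true AND true AND true = true
Overall: true → paid

Paid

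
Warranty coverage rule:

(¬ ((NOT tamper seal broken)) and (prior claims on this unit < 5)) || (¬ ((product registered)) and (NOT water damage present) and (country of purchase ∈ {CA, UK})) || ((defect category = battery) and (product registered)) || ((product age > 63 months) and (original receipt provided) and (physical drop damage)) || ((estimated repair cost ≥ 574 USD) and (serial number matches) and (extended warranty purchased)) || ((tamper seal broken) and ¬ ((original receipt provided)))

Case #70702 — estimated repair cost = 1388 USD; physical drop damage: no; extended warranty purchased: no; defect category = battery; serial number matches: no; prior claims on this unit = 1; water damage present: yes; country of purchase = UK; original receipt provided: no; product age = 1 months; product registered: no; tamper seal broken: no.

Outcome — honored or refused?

Atomic conditions:
  NOT tamper seal broken: no → true
  prior claims on this unit < 5: 1 < 5 is true
  product registered: no → false
  NOT water damage present: yes → false
  country of purchase ∈ {CA, UK}: UK is in the set → true
  defect category = battery: battery == battery is true
  product age > 63 months: 1 > 63 is false
  original receipt provided: no → false
  physical drop damage: no → false
  estimated repair cost ≥ 574 USD: 1388 ≥ 574 is true
  serial number matches: no → false
  extended warranty purchased: no → false
  tamper seal broken: no → false
Combine:
[1.1] NOT true = false
[1] false AND true = false
[2.1] NOT false = true
[2] true AND false AND true = false
[3] true AND false = false
[4] false AND false AND false = false
[5] true AND false AND false = false
[6.2] NOT false = true
[6] false AND true = false
[root] false OR false OR false OR false OR false OR false = false
Overall: false → refused

Refused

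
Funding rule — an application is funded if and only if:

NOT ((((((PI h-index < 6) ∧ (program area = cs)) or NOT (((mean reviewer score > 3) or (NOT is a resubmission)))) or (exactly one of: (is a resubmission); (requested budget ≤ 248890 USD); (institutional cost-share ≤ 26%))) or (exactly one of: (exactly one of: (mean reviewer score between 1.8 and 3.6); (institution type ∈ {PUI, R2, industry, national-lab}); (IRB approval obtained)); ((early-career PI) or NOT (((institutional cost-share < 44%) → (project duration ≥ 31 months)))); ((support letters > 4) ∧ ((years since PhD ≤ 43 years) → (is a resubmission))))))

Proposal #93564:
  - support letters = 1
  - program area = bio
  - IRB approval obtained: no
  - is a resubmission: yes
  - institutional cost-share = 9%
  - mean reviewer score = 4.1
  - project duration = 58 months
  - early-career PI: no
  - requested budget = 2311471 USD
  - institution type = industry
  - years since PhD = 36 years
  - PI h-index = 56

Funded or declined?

Declined

Atomic conditions:
  PI h-index < 6: 56 < 6 is false
  program area = cs: bio == cs is false
  mean reviewer score > 3: 4.1 > 3 is true
  NOT is a resubmission: yes → false
  is a resubmission: yes → true
  requested budget ≤ 248890 USD: 2311471 ≤ 248890 is false
  institutional cost-share ≤ 26%: 9 ≤ 26 is true
  mean reviewer score between 1.8 and 3.6: 4.1 in [1.8, 3.6] is false
  institution type ∈ {PUI, R2, industry, national-lab}: industry is in the set → true
  IRB approval obtained: no → false
  early-career PI: no → false
  institutional cost-share < 44%: 9 < 44 is true
  project duration ≥ 31 months: 58 ≥ 31 is true
  support letters > 4: 1 > 4 is false
  years since PhD ≤ 43 years: 36 ≤ 43 is true
Combine:
[1.1.1.1] false AND false = false
[1.1.1.2.1] true OR false = true
[1.1.1.2] NOT true = false
[1.1.1] false OR false = false
[1.1.2] exactly-one(true, false, true) = false
[1.1] false OR false = false
[1.2.1] exactly-one(false, true, false) = true
[1.2.2.2.1] true → true = true
[1.2.2.2] NOT true = false
[1.2.2] false OR false = false
[1.2.3.2] true → true = true
[1.2.3] false AND true = false
[1.2] exactly-one(true, false, false) = true
[1] false OR true = true
[root] NOT true = false
Overall: false → declined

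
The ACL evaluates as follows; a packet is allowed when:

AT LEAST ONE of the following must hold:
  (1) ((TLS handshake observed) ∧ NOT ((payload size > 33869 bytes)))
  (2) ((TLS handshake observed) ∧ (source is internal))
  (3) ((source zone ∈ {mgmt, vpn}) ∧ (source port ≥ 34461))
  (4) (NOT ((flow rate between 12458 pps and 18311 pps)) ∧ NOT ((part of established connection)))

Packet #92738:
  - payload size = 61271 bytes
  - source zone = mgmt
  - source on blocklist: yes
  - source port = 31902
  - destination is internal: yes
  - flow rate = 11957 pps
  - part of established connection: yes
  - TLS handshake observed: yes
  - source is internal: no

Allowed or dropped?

Dropped

Atomic conditions:
  TLS handshake observed: yes → true
  payload size > 33869 bytes: 61271 > 33869 is true
  source is internal: no → false
  source zone ∈ {mgmt, vpn}: mgmt is in the set → true
  source port ≥ 34461: 31902 ≥ 34461 is false
  flow rate between 12458 pps and 18311 pps: 11957 in [12458, 18311] is false
  part of established connection: yes → true
Combine:
[1.2] NOT true = false
[1] true AND false = false
[2] true AND false = false
[3] true AND false = false
[4.1] NOT false = true
[4.2] NOT true = false
[4] true AND false = false
[root] false OR false OR false OR false = false
Overall: false → dropped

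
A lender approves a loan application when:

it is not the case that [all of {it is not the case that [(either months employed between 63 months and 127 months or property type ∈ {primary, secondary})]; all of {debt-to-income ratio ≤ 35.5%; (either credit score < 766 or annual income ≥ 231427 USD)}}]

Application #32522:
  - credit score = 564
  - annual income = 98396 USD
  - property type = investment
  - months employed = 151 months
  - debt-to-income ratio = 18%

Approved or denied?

Denied

Atomic conditions:
  months employed between 63 months and 127 months: 151 in [63, 127] is false
  property type ∈ {primary, secondary}: investment is not in the set → false
  debt-to-income ratio ≤ 35.5%: 18 ≤ 35.5 is true
  credit score < 766: 564 < 766 is true
  annual income ≥ 231427 USD: 98396 ≥ 231427 is false
Combine:
[1.1.1] false OR false = false
[1.1] NOT false = true
[1.2.2] true OR false = true
[1.2] true AND true = true
[1] true AND true = true
[root] NOT true = false
Overall: false → denied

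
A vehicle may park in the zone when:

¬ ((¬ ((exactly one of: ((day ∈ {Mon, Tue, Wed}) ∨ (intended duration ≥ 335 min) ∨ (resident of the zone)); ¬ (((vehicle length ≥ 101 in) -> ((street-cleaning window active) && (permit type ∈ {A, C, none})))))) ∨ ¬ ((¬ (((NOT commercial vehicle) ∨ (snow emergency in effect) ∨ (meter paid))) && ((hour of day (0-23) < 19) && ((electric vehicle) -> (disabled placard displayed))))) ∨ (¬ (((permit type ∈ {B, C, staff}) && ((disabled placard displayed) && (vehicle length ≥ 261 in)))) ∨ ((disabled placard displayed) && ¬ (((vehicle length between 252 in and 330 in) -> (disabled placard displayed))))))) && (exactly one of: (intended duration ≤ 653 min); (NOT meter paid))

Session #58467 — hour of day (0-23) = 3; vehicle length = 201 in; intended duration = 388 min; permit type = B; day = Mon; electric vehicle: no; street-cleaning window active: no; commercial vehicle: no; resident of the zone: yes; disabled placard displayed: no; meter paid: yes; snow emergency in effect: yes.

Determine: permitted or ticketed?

Ticketed

Atomic conditions:
  day ∈ {Mon, Tue, Wed}: Mon is in the set → true
  intended duration ≥ 335 min: 388 ≥ 335 is true
  resident of the zone: yes → true
  vehicle length ≥ 101 in: 201 ≥ 101 is true
  street-cleaning window active: no → false
  permit type ∈ {A, C, none}: B is not in the set → false
  NOT commercial vehicle: no → true
  snow emergency in effect: yes → true
  meter paid: yes → true
  hour of day (0-23) < 19: 3 < 19 is true
  electric vehicle: no → false
  disabled placard displayed: no → false
  permit type ∈ {B, C, staff}: B is in the set → true
  vehicle length ≥ 261 in: 201 ≥ 261 is false
  vehicle length between 252 in and 330 in: 201 in [252, 330] is false
  intended duration ≤ 653 min: 388 ≤ 653 is true
  NOT meter paid: yes → false
Combine:
[1.1.1.1.1] true OR true OR true = true
[1.1.1.1.2.1.2] false AND false = false
[1.1.1.1.2.1] true → false = false
[1.1.1.1.2] NOT false = true
[1.1.1.1] exactly-one(true, true) = false
[1.1.1] NOT false = true
[1.1.2.1.1.1] true OR true OR true = true
[1.1.2.1.1] NOT true = false
[1.1.2.1.2.2] false → false (antecedent false ⇒ implication holds) = true
[1.1.2.1.2] true AND true = true
[1.1.2.1] false AND true = false
[1.1.2] NOT false = true
[1.1.3.1.1.2] false AND false = false
[1.1.3.1.1] true AND false = false
[1.1.3.1] NOT false = true
[1.1.3.2.2.1] false → false (antecedent false ⇒ implication holds) = true
[1.1.3.2.2] NOT true = false
[1.1.3.2] false AND false = false
[1.1.3] true OR false = true
[1.1] true OR true OR true = true
[1] NOT true = false
[2] exactly-one(true, false) = true
[root] false AND true = false
Overall: false → ticketed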